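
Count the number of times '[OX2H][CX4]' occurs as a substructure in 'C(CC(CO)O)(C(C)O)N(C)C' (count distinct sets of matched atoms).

3

[OX2H][CX4] is the SMARTS for an aliphatic alcohol: a hydroxyl oxygen bound to an sp3 (X4) carbon.
The molecule carries 3 separate instances of a hydroxyl group (-OH) meeting every constraint; each maps to a distinct set of atoms, giving 3 matches.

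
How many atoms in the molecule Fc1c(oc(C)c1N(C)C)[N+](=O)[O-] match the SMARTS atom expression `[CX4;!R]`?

The query [CX4;!R] means: aliphatic carbon with four total connections, not in a ring.
Check the 13 heavy atoms by environment: 1× o (aromatic, X2, in 5-ring) → no; 4× c (aromatic, X3, in 5-ring) → no; 1× N (charge +1, X3, acyclic) → no; 1× O (charge -1, X1, acyclic) → no; 1× O (X1, acyclic) → no; 1× F (X1, acyclic) → no; 1× N (X3, acyclic) → no; 3× C (X4, acyclic) → match.
That gives 3 matching atoms.

3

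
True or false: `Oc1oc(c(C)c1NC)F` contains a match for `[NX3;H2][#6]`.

False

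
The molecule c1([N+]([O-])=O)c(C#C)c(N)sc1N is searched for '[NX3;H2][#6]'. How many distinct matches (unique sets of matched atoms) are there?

2

[NX3;H2][#6] is the SMARTS for a primary amine: a trivalent nitrogen with two H attached to carbon.
The molecule carries 2 separate instances of a primary amino group (-NH2) meeting every constraint; each maps to a distinct set of atoms, giving 2 matches.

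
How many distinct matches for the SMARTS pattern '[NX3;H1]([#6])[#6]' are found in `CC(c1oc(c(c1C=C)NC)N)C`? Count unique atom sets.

1

[NX3;H1]([#6])[#6] is the SMARTS for a secondary amine: a trivalent nitrogen with one H, bonded to two carbons.
Exactly one fragment in the molecule meets all constraints, giving 1 match.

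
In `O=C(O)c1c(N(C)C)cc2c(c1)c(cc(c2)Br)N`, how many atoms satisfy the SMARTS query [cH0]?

Check the 18 heavy atoms by environment: 6× c (aromatic, H0) → match; 4× c (aromatic, H1) → no; 1× N (H0) → no; 2× C (H3) → no; 1× N (H2) → no; 1× Br (H0) → no; 1× C (H0) → no; 1× O (H0) → no; 1× O (H1) → no.
That gives 6 matching atoms.

6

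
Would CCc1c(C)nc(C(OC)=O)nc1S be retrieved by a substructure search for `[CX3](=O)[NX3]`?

No

The pattern [CX3](=O)[NX3] describes a carbonyl carbon bonded to a trivalent nitrogen — an amide.
The closest candidate here is a methyl-ester group (-C(=O)OCH3), but the carbonyl is bonded to O, not to an NX3 nitrogen. No other fragment satisfies the full query, so there is no match.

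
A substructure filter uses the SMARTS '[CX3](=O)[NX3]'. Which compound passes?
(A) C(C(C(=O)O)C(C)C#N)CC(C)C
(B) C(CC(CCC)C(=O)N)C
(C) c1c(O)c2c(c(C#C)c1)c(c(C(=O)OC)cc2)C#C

[CX3](=O)[NX3] describes a carbonyl carbon bonded to a trivalent nitrogen (an amide).
(A) has a nitrile (-C#N) but the nitrile N is NX1 (triple-bonded), not NX3.
(B) contains a primary amide (-C(=O)NH2), which satisfies every atom and bond constraint.
(C) has a methyl-ester group (-C(=O)OCH3) but the carbonyl is bonded to O, not to an NX3 nitrogen.
So the answer is (B).

B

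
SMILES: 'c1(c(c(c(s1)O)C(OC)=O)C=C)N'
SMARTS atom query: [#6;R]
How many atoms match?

4

The query [#6;R] means: carbon that is part of a ring.
Check the 13 heavy atoms by environment: 1× s (aromatic, in 5-ring) → no; 4× c (aromatic, in 5-ring) → match; 3× O (acyclic) → no; 4× C (acyclic) → no; 1× N (acyclic) → no.
That gives 4 matching atoms.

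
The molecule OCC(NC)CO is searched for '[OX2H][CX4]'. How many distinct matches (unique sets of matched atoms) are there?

[OX2H][CX4] is the SMARTS for an aliphatic alcohol: a hydroxyl oxygen bound to an sp3 (X4) carbon.
The molecule carries 2 separate instances of a hydroxyl group (-OH) meeting every constraint; each maps to a distinct set of atoms, giving 2 matches.

2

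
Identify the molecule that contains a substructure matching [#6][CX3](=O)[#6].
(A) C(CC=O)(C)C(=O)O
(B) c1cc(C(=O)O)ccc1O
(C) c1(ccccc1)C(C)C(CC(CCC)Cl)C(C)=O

[#6][CX3](=O)[#6] describes a carbonyl carbon (no H) flanked by two carbons (a ketone).
(A) has an aldehyde (-CHO) but the carbonyl carbon has H1, so it is not flanked by two carbons.
(B) has a carboxylic acid group (-C(=O)OH) but one neighbour of the carbonyl carbon is O, not C.
(C) contains an acetyl/ketone group (-C(=O)CH3), which satisfies every atom and bond constraint.
So the answer is (C).

C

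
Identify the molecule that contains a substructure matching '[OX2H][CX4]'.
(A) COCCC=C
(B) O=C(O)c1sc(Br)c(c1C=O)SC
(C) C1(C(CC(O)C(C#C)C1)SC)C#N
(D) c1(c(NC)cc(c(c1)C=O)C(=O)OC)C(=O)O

[OX2H][CX4] describes a hydroxyl oxygen bound to an sp3 (X4) carbon (an aliphatic alcohol).
(A) has a methoxy ether (-OCH3) but the oxygen has H0 (ether), not H1.
(B) has a carboxylic acid group (-C(=O)OH) but the -OH is on a CX3 carbonyl carbon, not a CX4 carbon.
(C) contains a hydroxyl group (-OH), which satisfies every atom and bond constraint.
(D) has a carboxylic acid group (-C(=O)OH) but the -OH is on a CX3 carbonyl carbon, not a CX4 carbon.
So the answer is (C).

C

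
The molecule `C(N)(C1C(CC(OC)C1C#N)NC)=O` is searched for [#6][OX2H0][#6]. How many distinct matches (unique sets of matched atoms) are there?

[#6][OX2H0][#6] is the SMARTS for an ether: an aliphatic oxygen bridging two carbons with no H on the oxygen.
Exactly one fragment in the molecule meets all constraints, giving 1 match.

1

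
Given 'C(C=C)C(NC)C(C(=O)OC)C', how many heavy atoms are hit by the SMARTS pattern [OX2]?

1

The query [OX2] means: aliphatic oxygen with two total connections — ether, hydroxyl, or ester single-bond O.
Check the 12 heavy atoms by environment: 6× C (X4) → no; 1× N (X3) → no; 3× C (X3) → no; 1× O (X1) → no; 1× O (X2) → match.
That gives 1 matching atom.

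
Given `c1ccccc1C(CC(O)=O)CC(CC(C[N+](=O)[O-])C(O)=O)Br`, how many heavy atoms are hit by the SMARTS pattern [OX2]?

2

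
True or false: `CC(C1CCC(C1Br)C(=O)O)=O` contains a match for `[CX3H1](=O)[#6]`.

The pattern [CX3H1](=O)[#6] describes an sp2 carbon with one H, double-bonded to O and single-bonded to carbon — an aldehyde.
The closest candidate here is an acetyl/ketone group (-C(=O)CH3), but the carbonyl carbon has H0 (two carbon neighbours), not H1. No other fragment satisfies the full query, so there is no match.

False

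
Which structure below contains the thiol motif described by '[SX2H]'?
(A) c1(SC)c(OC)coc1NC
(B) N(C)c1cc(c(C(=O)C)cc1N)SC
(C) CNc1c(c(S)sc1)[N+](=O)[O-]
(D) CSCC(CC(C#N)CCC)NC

[SX2H] describes an aliphatic sulfur with two connections, one being H (a thiol).
(A) has a methylthio ether (-SCH3) but the sulfur has H0 (bonded to two carbons), not H1.
(B) has a methylthio ether (-SCH3) but the sulfur has H0 (bonded to two carbons), not H1.
(C) contains a thiol (-SH), which satisfies every atom and bond constraint.
(D) has a methylthio ether (-SCH3) but the sulfur has H0 (bonded to two carbons), not H1.
So the answer is (C).

C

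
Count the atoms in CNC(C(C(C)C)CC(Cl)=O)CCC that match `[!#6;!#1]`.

3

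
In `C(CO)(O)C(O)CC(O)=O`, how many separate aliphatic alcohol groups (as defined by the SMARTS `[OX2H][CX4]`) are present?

[OX2H][CX4] is the SMARTS for an aliphatic alcohol: a hydroxyl oxygen bound to an sp3 (X4) carbon.
The molecule carries 3 separate instances of a hydroxyl group (-OH) meeting every constraint; each maps to a distinct set of atoms, giving 3 matches.

3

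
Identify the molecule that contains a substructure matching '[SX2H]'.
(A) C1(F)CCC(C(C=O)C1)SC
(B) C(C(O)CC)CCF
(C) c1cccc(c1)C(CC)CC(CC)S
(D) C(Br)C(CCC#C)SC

C

[SX2H] describes an aliphatic sulfur with two connections, one being H (a thiol).
(A) has a methylthio ether (-SCH3) but the sulfur has H0 (bonded to two carbons), not H1.
(B) has a hydroxyl group (-OH) but it is an -OH, not an -SH.
(C) contains a thiol (-SH), which satisfies every atom and bond constraint.
(D) has a methylthio ether (-SCH3) but the sulfur has H0 (bonded to two carbons), not H1.
So the answer is (C).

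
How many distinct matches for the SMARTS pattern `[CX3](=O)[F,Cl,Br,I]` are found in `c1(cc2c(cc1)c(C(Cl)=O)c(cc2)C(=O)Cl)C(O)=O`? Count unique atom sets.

2

[CX3](=O)[F,Cl,Br,I] is the SMARTS for an acyl halide: a carbonyl carbon bonded to a halogen.
The molecule carries 2 separate instances of an acyl chloride (-C(=O)Cl) meeting every constraint; each maps to a distinct set of atoms, giving 2 matches.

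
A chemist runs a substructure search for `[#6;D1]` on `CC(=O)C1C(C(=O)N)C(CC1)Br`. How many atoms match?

1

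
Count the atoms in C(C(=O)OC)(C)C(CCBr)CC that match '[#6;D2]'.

3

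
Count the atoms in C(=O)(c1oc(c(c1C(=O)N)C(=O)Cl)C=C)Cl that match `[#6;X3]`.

The query [#6;X3] means: any carbon (aromatic or not) with three total connections.
Check the 16 heavy atoms by environment: 1× o (aromatic, X2) → no; 4× c (aromatic, X3) → match; 5× C (X3) → match; 3× O (X1) → no; 1× N (X3) → no; 2× Cl (X1) → no.
Summing the matching environments: 4 + 5 = 9 matching atoms.

9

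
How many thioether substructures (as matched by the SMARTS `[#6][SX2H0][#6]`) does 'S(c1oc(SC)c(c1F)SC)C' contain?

[#6][SX2H0][#6] is the SMARTS for a thioether: an aliphatic sulfur bridging two carbons with no H on the sulfur.
The molecule carries 3 separate instances of a methylthio ether (-SCH3) meeting every constraint; each maps to a distinct set of atoms, giving 3 matches.

3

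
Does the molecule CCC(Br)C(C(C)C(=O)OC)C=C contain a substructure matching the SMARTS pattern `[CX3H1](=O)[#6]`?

No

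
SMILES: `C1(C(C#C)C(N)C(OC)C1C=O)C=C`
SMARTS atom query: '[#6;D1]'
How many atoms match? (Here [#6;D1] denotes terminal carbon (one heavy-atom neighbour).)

The query [#6;D1] means: carbon bonded to exactly one heavy atom.
Check the 14 heavy atoms by environment: 5× C (D3) → no; 1× N (D1) → no; 1× O (D2) → no; 3× C (D1) → match; 3× C (D2) → no; 1× O (D1) → no.
That gives 3 matching atoms.

3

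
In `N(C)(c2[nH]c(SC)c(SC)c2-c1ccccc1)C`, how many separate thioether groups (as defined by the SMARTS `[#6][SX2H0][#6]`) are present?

[#6][SX2H0][#6] is the SMARTS for a thioether: an aliphatic sulfur bridging two carbons with no H on the sulfur.
The molecule carries 2 separate instances of a methylthio ether (-SCH3) meeting every constraint; each maps to a distinct set of atoms, giving 2 matches.

2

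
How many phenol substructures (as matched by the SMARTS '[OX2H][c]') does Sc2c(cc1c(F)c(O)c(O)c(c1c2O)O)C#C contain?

4

[OX2H][c] is the SMARTS for a phenol: a hydroxyl oxygen attached to an aromatic carbon.
The molecule carries 4 separate instances of a hydroxyl group (-OH) meeting every constraint; each maps to a distinct set of atoms, giving 4 matches.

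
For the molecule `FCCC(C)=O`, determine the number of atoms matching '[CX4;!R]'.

3

The query [CX4;!R] means: aliphatic carbon with four total connections, not in a ring.
Check the 6 heavy atoms by environment: 3× C (X4, acyclic) → match; 1× C (X3, acyclic) → no; 1× O (X1, acyclic) → no; 1× F (X1, acyclic) → no.
That gives 3 matching atoms.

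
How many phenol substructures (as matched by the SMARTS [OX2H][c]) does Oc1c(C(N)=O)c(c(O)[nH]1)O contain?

3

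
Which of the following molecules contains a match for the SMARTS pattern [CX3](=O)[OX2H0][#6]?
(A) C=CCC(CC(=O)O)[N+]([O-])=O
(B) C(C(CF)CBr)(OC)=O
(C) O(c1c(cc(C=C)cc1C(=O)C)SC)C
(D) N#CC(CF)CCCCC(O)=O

B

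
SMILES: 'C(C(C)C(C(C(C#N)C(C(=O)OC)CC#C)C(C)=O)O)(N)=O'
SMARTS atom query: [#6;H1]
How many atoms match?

6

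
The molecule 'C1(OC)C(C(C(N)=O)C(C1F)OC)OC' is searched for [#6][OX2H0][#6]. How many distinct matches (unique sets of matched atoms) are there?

3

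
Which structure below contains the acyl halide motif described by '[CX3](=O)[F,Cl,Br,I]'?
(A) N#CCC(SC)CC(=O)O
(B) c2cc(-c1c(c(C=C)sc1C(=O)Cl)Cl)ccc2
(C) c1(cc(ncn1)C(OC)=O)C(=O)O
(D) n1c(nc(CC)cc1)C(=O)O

[CX3](=O)[F,Cl,Br,I] describes a carbonyl carbon bonded to a halogen (an acyl halide).
(A) has a carboxylic acid group (-C(=O)OH) but the carbonyl is bonded to -OH, not to a halogen.
(B) contains an acyl chloride (-C(=O)Cl), which satisfies every atom and bond constraint.
(C) has a methyl-ester group (-C(=O)OCH3) but the carbonyl is bonded to -O-C, not to a halogen.
(D) has a carboxylic acid group (-C(=O)OH) but the carbonyl is bonded to -OH, not to a halogen.
So the answer is (B).

B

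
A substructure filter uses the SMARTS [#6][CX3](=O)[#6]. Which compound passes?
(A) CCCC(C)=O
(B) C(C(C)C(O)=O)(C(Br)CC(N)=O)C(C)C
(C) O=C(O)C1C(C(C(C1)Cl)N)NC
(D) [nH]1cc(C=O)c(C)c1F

[#6][CX3](=O)[#6] describes a carbonyl carbon (no H) flanked by two carbons (a ketone).
(A) contains an acetyl/ketone group (-C(=O)CH3), which satisfies every atom and bond constraint.
(B) has a carboxylic acid group (-C(=O)OH) but one neighbour of the carbonyl carbon is O, not C.
(C) has a carboxylic acid group (-C(=O)OH) but one neighbour of the carbonyl carbon is O, not C.
(D) has an aldehyde (-CHO) but the carbonyl carbon has H1, so it is not flanked by two carbons.
So the answer is (A).

A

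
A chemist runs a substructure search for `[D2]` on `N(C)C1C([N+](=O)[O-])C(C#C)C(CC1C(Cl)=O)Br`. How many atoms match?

3

The query [D2] means: atom with exactly two heavy-atom neighbours.
Check the 17 heavy atoms by environment: 2× C (D2) → match; 6× C (D3) → no; 1× N (D2) → match; 2× C (D1) → no; 1× N (charge +1, D3) → no; 1× O (charge -1, D1) → no; 2× O (D1) → no; 1× Br (D1) → no; 1× Cl (D1) → no.
Summing the matching environments: 2 + 1 = 3 matching atoms.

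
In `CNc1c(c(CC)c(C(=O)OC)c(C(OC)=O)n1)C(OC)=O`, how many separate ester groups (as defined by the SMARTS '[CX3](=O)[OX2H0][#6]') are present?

3

[CX3](=O)[OX2H0][#6] is the SMARTS for an ester: a carbonyl carbon bonded to an oxygen that is itself bonded to carbon (no H on that O).
The molecule carries 3 separate instances of a methyl-ester group (-C(=O)OCH3) meeting every constraint; each maps to a distinct set of atoms, giving 3 matches.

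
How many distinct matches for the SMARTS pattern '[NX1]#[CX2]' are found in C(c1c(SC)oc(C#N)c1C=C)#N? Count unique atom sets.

2

[NX1]#[CX2] is the SMARTS for a nitrile: a nitrogen triple-bonded to a two-connected carbon.
The molecule carries 2 separate instances of a nitrile (-C#N) meeting every constraint; each maps to a distinct set of atoms, giving 2 matches.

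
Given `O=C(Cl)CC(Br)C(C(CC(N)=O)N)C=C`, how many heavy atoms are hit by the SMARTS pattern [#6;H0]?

The query [#6;H0] means: any carbon with no attached hydrogen.
Check the 15 heavy atoms by environment: 3× C (H2) → no; 4× C (H1) → no; 1× Br (H0) → no; 2× N (H2) → no; 2× C (H0) → match; 2× O (H0) → no; 1× Cl (H0) → no.
That gives 2 matching atoms.

2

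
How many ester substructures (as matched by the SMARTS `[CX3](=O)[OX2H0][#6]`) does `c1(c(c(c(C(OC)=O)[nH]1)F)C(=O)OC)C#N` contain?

2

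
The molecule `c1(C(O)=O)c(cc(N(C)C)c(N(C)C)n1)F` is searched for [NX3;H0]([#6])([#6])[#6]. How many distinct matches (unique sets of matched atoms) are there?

[NX3;H0]([#6])([#6])[#6] is the SMARTS for a tertiary amine: a trivalent nitrogen with no H, bonded to three carbons.
The molecule carries 2 separate instances of a dimethylamino group (-N(CH3)2) meeting every constraint; each maps to a distinct set of atoms, giving 2 matches.

2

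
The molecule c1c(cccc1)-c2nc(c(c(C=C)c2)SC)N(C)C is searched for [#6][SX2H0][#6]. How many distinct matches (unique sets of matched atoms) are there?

[#6][SX2H0][#6] is the SMARTS for a thioether: an aliphatic sulfur bridging two carbons with no H on the sulfur.
Exactly one fragment in the molecule meets all constraints, giving 1 match.

1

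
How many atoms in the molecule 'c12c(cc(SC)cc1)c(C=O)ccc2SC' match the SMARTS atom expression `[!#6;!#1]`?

The query [!#6;!#1] means: not carbon and not hydrogen — any heteroatom.
Check the 16 heavy atoms by environment: 10× c (aromatic) → no; 3× C → no; 1× O → match; 2× S → match.
Summing the matching environments: 1 + 2 = 3 matching atoms.

3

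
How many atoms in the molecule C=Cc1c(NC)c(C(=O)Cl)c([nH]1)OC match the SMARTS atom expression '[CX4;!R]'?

2

Check the 14 heavy atoms by environment: 1× n (aromatic, X3, in 5-ring) → no; 4× c (aromatic, X3, in 5-ring) → no; 3× C (X3, acyclic) → no; 1× O (X1, acyclic) → no; 1× Cl (X1, acyclic) → no; 1× O (X2, acyclic) → no; 2× C (X4, acyclic) → match; 1× N (X3, acyclic) → no.
That gives 2 matching atoms.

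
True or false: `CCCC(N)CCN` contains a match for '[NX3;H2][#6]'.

True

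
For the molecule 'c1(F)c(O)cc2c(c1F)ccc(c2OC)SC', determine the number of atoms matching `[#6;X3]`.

10

The query [#6;X3] means: any carbon (aromatic or not) with three total connections.
Check the 17 heavy atoms by environment: 10× c (aromatic, X3) → match; 1× S (X2) → no; 2× C (X4) → no; 2× O (X2) → no; 2× F (X1) → no.
That gives 10 matching atoms.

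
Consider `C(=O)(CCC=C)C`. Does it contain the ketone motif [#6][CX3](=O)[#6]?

Yes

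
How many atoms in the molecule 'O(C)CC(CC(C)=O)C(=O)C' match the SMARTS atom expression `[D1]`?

The query [D1] means: atom with exactly one heavy-atom neighbour (degree 1).
Check the 11 heavy atoms by environment: 2× C (D2) → no; 3× C (D3) → no; 2× O (D1) → match; 3× C (D1) → match; 1× O (D2) → no.
Summing the matching environments: 2 + 3 = 5 matching atoms.

5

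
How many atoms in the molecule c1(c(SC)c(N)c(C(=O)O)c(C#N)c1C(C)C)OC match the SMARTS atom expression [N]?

2

The query [N] means: uppercase N matches aliphatic (non-aromatic) nitrogen only.
Check the 19 heavy atoms by environment: 6× c (aromatic) → no; 7× C → no; 2× N → match; 3× O → no; 1× S → no.
That gives 2 matching atoms.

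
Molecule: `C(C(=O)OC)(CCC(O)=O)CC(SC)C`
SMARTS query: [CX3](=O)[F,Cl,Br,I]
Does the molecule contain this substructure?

The pattern [CX3](=O)[F,Cl,Br,I] describes a carbonyl carbon bonded to a halogen — an acyl halide.
The closest candidate here is a carboxylic acid group (-C(=O)OH), but the carbonyl is bonded to -OH, not to a halogen. No other fragment satisfies the full query, so there is no match.

No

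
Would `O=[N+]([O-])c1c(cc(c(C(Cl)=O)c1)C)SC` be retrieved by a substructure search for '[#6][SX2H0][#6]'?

The pattern [#6][SX2H0][#6] describes an aliphatic sulfur bridging two carbons with no H on the sulfur — a thioether.
The molecule carries a methylthio ether (-SCH3), whose atoms satisfy every constraint of the query, so the pattern matches.

Yes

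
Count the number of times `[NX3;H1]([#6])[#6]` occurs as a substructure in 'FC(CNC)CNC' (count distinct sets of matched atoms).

[NX3;H1]([#6])[#6] is the SMARTS for a secondary amine: a trivalent nitrogen with one H, bonded to two carbons.
The molecule carries 2 separate instances of an N-methylamino group (-NHCH3) meeting every constraint; each maps to a distinct set of atoms, giving 2 matches.

2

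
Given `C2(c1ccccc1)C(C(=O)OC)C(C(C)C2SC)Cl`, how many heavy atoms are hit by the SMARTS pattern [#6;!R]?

4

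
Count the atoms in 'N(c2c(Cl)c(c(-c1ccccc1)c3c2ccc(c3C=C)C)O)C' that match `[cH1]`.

7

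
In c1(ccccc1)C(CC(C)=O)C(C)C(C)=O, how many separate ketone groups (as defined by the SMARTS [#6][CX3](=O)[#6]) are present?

[#6][CX3](=O)[#6] is the SMARTS for a ketone: a carbonyl carbon (no H) flanked by two carbons.
The molecule carries 2 separate instances of an acetyl/ketone group (-C(=O)CH3) meeting every constraint; each maps to a distinct set of atoms, giving 2 matches.

2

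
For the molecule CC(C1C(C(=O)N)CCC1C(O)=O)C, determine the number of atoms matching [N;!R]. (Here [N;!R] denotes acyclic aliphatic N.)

Check the 14 heavy atoms by environment: 5× C (in 5-ring) → no; 5× C (acyclic) → no; 3× O (acyclic) → no; 1× N (acyclic) → match.
That gives 1 matching atom.

1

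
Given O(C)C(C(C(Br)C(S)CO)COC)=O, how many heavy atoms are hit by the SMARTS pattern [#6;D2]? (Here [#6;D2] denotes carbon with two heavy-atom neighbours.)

Check the 14 heavy atoms by environment: 2× C (D2) → match; 4× C (D3) → no; 2× O (D1) → no; 2× O (D2) → no; 2× C (D1) → no; 1× S (D1) → no; 1× Br (D1) → no.
That gives 2 matching atoms.

2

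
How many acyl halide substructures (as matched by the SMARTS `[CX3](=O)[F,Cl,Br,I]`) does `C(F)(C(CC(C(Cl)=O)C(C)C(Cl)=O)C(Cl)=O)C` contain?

[CX3](=O)[F,Cl,Br,I] is the SMARTS for an acyl halide: a carbonyl carbon bonded to a halogen.
The molecule carries 3 separate instances of an acyl chloride (-C(=O)Cl) meeting every constraint; each maps to a distinct set of atoms, giving 3 matches.

3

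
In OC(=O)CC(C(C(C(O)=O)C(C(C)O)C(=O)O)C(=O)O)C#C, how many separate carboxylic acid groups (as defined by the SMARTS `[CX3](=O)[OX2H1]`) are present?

4

[CX3](=O)[OX2H1] is the SMARTS for a carboxylic acid: an sp2 carbon double-bonded to O and single-bonded to an -OH oxygen.
The molecule carries 4 separate instances of a carboxylic acid group (-C(=O)OH) meeting every constraint; each maps to a distinct set of atoms, giving 4 matches.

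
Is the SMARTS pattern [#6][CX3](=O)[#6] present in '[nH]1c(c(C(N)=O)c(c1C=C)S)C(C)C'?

No

The pattern [#6][CX3](=O)[#6] describes a carbonyl carbon (no H) flanked by two carbons — a ketone.
The closest candidate here is a primary amide (-C(=O)NH2), but one neighbour of the carbonyl carbon is N, not C. No other fragment satisfies the full query, so there is no match.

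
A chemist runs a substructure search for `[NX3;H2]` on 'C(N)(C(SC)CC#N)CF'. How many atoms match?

1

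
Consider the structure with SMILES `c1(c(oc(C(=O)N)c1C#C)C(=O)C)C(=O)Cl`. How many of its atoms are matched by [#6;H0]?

8

The query [#6;H0] means: any carbon with no attached hydrogen.
Check the 16 heavy atoms by environment: 1× o (aromatic, H0) → no; 4× c (aromatic, H0) → match; 4× C (H0) → match; 1× C (H1) → no; 3× O (H0) → no; 1× C (H3) → no; 1× N (H2) → no; 1× Cl (H0) → no.
Summing the matching environments: 4 + 4 = 8 matching atoms.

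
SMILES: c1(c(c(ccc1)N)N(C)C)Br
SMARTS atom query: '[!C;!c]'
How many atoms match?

3

The query [!C;!c] means: neither aliphatic nor aromatic carbon — same as [!#6].
Check the 11 heavy atoms by environment: 6× c (aromatic) → no; 1× Br → match; 2× N → match; 2× C → no.
Summing the matching environments: 1 + 2 = 3 matching atoms.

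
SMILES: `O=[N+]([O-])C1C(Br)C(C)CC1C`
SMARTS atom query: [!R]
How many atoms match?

6

The query [!R] means: !R matches any atom not in a ring.
Check the 11 heavy atoms by environment: 5× C (in 5-ring) → no; 1× N (charge +1, acyclic) → match; 1× O (charge -1, acyclic) → match; 1× O (acyclic) → match; 2× C (acyclic) → match; 1× Br (acyclic) → match.
Summing the matching environments: 1 + 1 + 1 + 2 + 1 = 6 matching atoms.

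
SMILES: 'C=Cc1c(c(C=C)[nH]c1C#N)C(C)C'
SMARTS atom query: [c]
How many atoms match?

4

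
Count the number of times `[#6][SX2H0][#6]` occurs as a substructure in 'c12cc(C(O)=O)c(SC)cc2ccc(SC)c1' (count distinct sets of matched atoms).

[#6][SX2H0][#6] is the SMARTS for a thioether: an aliphatic sulfur bridging two carbons with no H on the sulfur.
The molecule carries 2 separate instances of a methylthio ether (-SCH3) meeting every constraint; each maps to a distinct set of atoms, giving 2 matches.

2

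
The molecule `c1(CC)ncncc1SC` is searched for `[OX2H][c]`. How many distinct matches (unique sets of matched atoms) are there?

0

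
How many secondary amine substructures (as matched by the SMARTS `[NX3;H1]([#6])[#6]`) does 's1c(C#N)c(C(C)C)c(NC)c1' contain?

[NX3;H1]([#6])[#6] is the SMARTS for a secondary amine: a trivalent nitrogen with one H, bonded to two carbons.
Exactly one fragment in the molecule meets all constraints, giving 1 match.

1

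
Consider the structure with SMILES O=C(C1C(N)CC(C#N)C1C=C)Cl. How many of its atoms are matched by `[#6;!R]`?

Check the 13 heavy atoms by environment: 5× C (in 5-ring) → no; 4× C (acyclic) → match; 2× N (acyclic) → no; 1× O (acyclic) → no; 1× Cl (acyclic) → no.
That gives 4 matching atoms.

4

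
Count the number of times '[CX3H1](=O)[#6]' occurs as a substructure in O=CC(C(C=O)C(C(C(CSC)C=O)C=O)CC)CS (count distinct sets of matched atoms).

4

[CX3H1](=O)[#6] is the SMARTS for an aldehyde: an sp2 carbon with one H, double-bonded to O and single-bonded to carbon.
The molecule carries 4 separate instances of an aldehyde (-CHO) meeting every constraint; each maps to a distinct set of atoms, giving 4 matches.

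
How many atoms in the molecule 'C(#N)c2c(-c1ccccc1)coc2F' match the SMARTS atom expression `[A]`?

3

The query [A] means: A matches any aliphatic (non-aromatic) heavy atom.
Check the 14 heavy atoms by environment: 1× o (aromatic) → no; 10× c (aromatic) → no; 1× C → match; 1× N → match; 1× F → match.
Summing the matching environments: 1 + 1 + 1 = 3 matching atoms.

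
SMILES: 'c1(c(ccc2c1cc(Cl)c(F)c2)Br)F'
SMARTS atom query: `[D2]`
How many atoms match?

4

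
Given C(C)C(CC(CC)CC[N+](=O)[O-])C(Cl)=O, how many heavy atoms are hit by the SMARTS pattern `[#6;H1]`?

2

The query [#6;H1] means: any carbon bearing exactly one hydrogen.
Check the 15 heavy atoms by environment: 5× C (H2) → no; 2× C (H1) → match; 1× C (H0) → no; 2× O (H0) → no; 1× Cl (H0) → no; 2× C (H3) → no; 1× N (charge +1, H0) → no; 1× O (charge -1, H0) → no.
That gives 2 matching atoms.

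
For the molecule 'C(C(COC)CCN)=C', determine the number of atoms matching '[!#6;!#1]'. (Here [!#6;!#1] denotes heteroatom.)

2

Check the 9 heavy atoms by environment: 7× C → no; 1× O → match; 1× N → match.
Summing the matching environments: 1 + 1 = 2 matching atoms.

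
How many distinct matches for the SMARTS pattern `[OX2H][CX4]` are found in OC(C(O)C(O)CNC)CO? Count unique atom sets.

[OX2H][CX4] is the SMARTS for an aliphatic alcohol: a hydroxyl oxygen bound to an sp3 (X4) carbon.
The molecule carries 4 separate instances of a hydroxyl group (-OH) meeting every constraint; each maps to a distinct set of atoms, giving 4 matches.

4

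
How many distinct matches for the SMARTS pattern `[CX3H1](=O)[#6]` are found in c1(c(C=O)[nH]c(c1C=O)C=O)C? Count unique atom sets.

[CX3H1](=O)[#6] is the SMARTS for an aldehyde: an sp2 carbon with one H, double-bonded to O and single-bonded to carbon.
The molecule carries 3 separate instances of an aldehyde (-CHO) meeting every constraint; each maps to a distinct set of atoms, giving 3 matches.

3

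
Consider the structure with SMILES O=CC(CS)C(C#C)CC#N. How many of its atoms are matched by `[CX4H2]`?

The query [CX4H2] means: sp3 carbon (X4) with exactly two hydrogens.
Check the 11 heavy atoms by environment: 2× C (H2, X4) → match; 2× C (H1, X4) → no; 2× C (H0, X2) → no; 1× N (H0, X1) → no; 1× S (H1, X2) → no; 1× C (H1, X3) → no; 1× O (H0, X1) → no; 1× C (H1, X2) → no.
That gives 2 matching atoms.

2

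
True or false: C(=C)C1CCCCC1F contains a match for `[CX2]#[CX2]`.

The pattern [CX2]#[CX2] describes a carbon-carbon triple bond — an alkyne.
The closest candidate here is a vinyl group (-CH=CH2), but the C=C is a double bond; both carbons are CX3, not CX2. No other fragment satisfies the full query, so there is no match.

False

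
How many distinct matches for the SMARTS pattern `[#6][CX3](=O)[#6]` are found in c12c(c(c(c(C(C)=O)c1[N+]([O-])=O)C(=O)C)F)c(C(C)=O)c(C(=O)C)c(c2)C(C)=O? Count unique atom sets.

[#6][CX3](=O)[#6] is the SMARTS for a ketone: a carbonyl carbon (no H) flanked by two carbons.
The molecule carries 5 separate instances of an acetyl/ketone group (-C(=O)CH3) meeting every constraint; each maps to a distinct set of atoms, giving 5 matches.

5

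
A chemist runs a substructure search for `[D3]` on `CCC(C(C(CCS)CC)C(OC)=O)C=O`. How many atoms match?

4

Check the 16 heavy atoms by environment: 3× C (D1) → no; 5× C (D2) → no; 4× C (D3) → match; 1× S (D1) → no; 2× O (D1) → no; 1× O (D2) → no.
That gives 4 matching atoms.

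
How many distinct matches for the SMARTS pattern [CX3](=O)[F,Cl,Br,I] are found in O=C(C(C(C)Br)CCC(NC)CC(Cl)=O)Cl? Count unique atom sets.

[CX3](=O)[F,Cl,Br,I] is the SMARTS for an acyl halide: a carbonyl carbon bonded to a halogen.
The molecule carries 2 separate instances of an acyl chloride (-C(=O)Cl) meeting every constraint; each maps to a distinct set of atoms, giving 2 matches.

2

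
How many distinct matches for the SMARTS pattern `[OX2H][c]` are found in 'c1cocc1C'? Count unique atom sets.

[OX2H][c] is the SMARTS for a phenol: a hydroxyl oxygen attached to an aromatic carbon.
No fragment in the molecule satisfies every constraint, giving 0 matches.

0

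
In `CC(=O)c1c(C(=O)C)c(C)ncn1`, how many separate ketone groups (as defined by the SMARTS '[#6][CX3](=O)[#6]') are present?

2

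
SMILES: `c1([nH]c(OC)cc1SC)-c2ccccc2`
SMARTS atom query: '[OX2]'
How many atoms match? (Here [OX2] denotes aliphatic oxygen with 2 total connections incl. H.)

1

The query [OX2] means: aliphatic oxygen with two total connections — ether, hydroxyl, or ester single-bond O.
Check the 15 heavy atoms by environment: 1× n (aromatic, X3) → no; 10× c (aromatic, X3) → no; 1× S (X2) → no; 2× C (X4) → no; 1× O (X2) → match.
That gives 1 matching atom.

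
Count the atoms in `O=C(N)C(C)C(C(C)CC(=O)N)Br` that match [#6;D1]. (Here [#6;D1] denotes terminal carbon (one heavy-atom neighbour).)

Check the 13 heavy atoms by environment: 1× C (D2) → no; 5× C (D3) → no; 2× C (D1) → match; 1× Br (D1) → no; 2× O (D1) → no; 2× N (D1) → no.
That gives 2 matching atoms.

2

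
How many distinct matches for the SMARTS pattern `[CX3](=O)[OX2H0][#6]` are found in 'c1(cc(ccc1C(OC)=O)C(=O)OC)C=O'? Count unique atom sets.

2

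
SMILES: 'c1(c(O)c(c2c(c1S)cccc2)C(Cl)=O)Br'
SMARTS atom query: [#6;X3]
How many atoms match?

The query [#6;X3] means: any carbon (aromatic or not) with three total connections.
Check the 16 heavy atoms by environment: 10× c (aromatic, X3) → match; 1× S (X2) → no; 1× O (X2) → no; 1× Br (X1) → no; 1× C (X3) → match; 1× O (X1) → no; 1× Cl (X1) → no.
Summing the matching environments: 10 + 1 = 11 matching atoms.

11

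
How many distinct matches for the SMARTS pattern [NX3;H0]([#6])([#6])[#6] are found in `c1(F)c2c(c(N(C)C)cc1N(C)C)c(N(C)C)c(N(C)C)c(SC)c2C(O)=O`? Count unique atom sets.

[NX3;H0]([#6])([#6])[#6] is the SMARTS for a tertiary amine: a trivalent nitrogen with no H, bonded to three carbons.
The molecule carries 4 separate instances of a dimethylamino group (-N(CH3)2) meeting every constraint; each maps to a distinct set of atoms, giving 4 matches.

4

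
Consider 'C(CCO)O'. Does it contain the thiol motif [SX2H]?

No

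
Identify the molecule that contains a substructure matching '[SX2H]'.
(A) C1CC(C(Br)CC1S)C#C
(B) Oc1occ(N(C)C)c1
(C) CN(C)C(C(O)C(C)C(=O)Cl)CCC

A

[SX2H] describes an aliphatic sulfur with two connections, one being H (a thiol).
(A) contains a thiol (-SH), which satisfies every atom and bond constraint.
(B) has a hydroxyl group (-OH) but it is an -OH, not an -SH.
(C) has a hydroxyl group (-OH) but it is an -OH, not an -SH.
So the answer is (A).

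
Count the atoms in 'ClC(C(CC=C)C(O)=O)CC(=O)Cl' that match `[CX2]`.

0

The query [CX2] means: C with X2: aliphatic carbon with exactly 2 total connections.
Check the 13 heavy atoms by environment: 4× C (X4) → no; 4× C (X3) → no; 2× O (X1) → no; 1× O (X2) → no; 2× Cl (X1) → no.
No environment satisfies the query, so 0 matching atoms.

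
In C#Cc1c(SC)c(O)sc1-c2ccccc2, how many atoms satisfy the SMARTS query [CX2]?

Check the 16 heavy atoms by environment: 1× s (aromatic, X2) → no; 10× c (aromatic, X3) → no; 2× C (X2) → match; 1× S (X2) → no; 1× C (X4) → no; 1× O (X2) → no.
That gives 2 matching atoms.

2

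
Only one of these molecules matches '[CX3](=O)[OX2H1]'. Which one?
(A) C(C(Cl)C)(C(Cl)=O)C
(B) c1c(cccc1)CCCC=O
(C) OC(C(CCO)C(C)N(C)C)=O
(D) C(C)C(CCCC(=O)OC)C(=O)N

[CX3](=O)[OX2H1] describes an sp2 carbon double-bonded to O and single-bonded to an -OH oxygen (a carboxylic acid).
(A) has an acyl chloride (-C(=O)Cl) but the carbonyl is bonded to Cl, not to an -OH oxygen.
(B) has an aldehyde (-CHO) but there is no singly-bonded oxygen on the carbonyl carbon.
(C) contains a carboxylic acid group (-C(=O)OH), which satisfies every atom and bond constraint.
(D) has a primary amide (-C(=O)NH2) but the carbonyl is bonded to N, not to an -OH oxygen.
So the answer is (C).

C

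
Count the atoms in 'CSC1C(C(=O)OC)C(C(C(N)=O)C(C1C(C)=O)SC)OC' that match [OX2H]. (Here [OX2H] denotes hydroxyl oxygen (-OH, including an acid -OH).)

The query [OX2H] means: aliphatic oxygen with two connections, one of which is H — an -OH oxygen.
Check the 22 heavy atoms by environment: 6× C (H1, X4) → no; 3× C (H0, X3) → no; 3× O (H0, X1) → no; 5× C (H3, X4) → no; 2× O (H0, X2) → no; 2× S (H0, X2) → no; 1× N (H2, X3) → no.
No environment satisfies the query, so 0 matching atoms.

0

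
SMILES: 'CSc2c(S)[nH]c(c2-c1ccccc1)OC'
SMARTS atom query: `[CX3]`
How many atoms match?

0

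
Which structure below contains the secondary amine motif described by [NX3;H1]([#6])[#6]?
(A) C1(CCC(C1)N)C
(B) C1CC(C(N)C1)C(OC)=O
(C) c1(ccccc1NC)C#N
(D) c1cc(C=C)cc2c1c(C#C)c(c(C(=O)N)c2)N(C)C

[NX3;H1]([#6])[#6] describes a trivalent nitrogen with one H, bonded to two carbons (a secondary amine).
(A) has a primary amino group (-NH2) but the nitrogen has H2 and only one carbon neighbour.
(B) has a primary amino group (-NH2) but the nitrogen has H2 and only one carbon neighbour.
(C) contains an N-methylamino group (-NHCH3), which satisfies every atom and bond constraint.
(D) has a primary amide (-C(=O)NH2) but the -C(=O)NH2 nitrogen has H2, not H1.
So the answer is (C).

C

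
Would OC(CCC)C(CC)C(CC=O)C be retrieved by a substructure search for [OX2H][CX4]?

The pattern [OX2H][CX4] describes a hydroxyl oxygen bound to an sp3 (X4) carbon — an aliphatic alcohol.
The molecule carries a hydroxyl group (-OH), whose atoms satisfy every constraint of the query, so the pattern matches.

Yes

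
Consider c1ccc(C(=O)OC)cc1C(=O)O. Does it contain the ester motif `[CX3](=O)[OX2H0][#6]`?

Yes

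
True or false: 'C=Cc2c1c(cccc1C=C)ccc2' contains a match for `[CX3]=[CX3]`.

True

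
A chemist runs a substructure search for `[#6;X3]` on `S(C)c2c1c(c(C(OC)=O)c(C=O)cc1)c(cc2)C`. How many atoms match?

The query [#6;X3] means: any carbon (aromatic or not) with three total connections.
Check the 19 heavy atoms by environment: 10× c (aromatic, X3) → match; 2× C (X3) → match; 2× O (X1) → no; 1× O (X2) → no; 3× C (X4) → no; 1× S (X2) → no.
Summing the matching environments: 10 + 2 = 12 matching atoms.

12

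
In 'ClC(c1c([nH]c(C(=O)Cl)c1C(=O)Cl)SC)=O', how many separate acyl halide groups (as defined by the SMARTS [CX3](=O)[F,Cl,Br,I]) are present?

[CX3](=O)[F,Cl,Br,I] is the SMARTS for an acyl halide: a carbonyl carbon bonded to a halogen.
The molecule carries 3 separate instances of an acyl chloride (-C(=O)Cl) meeting every constraint; each maps to a distinct set of atoms, giving 3 matches.

3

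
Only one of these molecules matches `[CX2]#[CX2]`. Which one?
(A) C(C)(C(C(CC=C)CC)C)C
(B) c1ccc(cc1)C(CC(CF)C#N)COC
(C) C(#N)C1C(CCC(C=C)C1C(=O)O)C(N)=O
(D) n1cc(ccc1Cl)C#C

D

[CX2]#[CX2] describes a carbon-carbon triple bond (an alkyne).
(A) has a vinyl group (-CH=CH2) but the C=C is a double bond; both carbons are CX3, not CX2.
(B) has a nitrile (-C#N) but the triple bond is C#N, not C#C.
(C) has a vinyl group (-CH=CH2) but the C=C is a double bond; both carbons are CX3, not CX2.
(D) contains an ethynyl group (-C#CH), which satisfies every atom and bond constraint.
So the answer is (D).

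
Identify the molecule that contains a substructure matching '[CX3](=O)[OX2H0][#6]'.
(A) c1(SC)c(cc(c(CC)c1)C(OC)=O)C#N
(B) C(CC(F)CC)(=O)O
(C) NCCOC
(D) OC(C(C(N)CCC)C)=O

A

[CX3](=O)[OX2H0][#6] describes a carbonyl carbon bonded to an oxygen that is itself bonded to carbon (no H on that O) (an ester).
(A) contains a methyl-ester group (-C(=O)OCH3), which satisfies every atom and bond constraint.
(B) has a carboxylic acid group (-C(=O)OH) but the singly-bonded O carries H (OX2H1, not H0).
(C) has a methoxy ether (-OCH3) but the ether oxygen is not adjacent to a C=O carbon.
(D) has a carboxylic acid group (-C(=O)OH) but the singly-bonded O carries H (OX2H1, not H0).
So the answer is (A).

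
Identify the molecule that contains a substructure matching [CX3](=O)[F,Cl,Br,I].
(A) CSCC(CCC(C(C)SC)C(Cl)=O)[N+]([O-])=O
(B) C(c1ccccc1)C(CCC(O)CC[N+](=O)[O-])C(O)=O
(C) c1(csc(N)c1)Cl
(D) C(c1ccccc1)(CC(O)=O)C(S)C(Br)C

A

[CX3](=O)[F,Cl,Br,I] describes a carbonyl carbon bonded to a halogen (an acyl halide).
(A) contains an acyl chloride (-C(=O)Cl), which satisfies every atom and bond constraint.
(B) has a carboxylic acid group (-C(=O)OH) but the carbonyl is bonded to -OH, not to a halogen.
(C) has a chloro substituent but the Cl is not on a carbonyl carbon.
(D) has a carboxylic acid group (-C(=O)OH) but the carbonyl is bonded to -OH, not to a halogen.
So the answer is (A).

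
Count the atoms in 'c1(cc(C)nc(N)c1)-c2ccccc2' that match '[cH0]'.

4

Check the 14 heavy atoms by environment: 1× n (aromatic, H0) → no; 4× c (aromatic, H0) → match; 7× c (aromatic, H1) → no; 1× C (H3) → no; 1× N (H2) → no.
That gives 4 matching atoms.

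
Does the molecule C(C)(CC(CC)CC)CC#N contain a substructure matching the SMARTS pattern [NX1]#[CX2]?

Yes

The pattern [NX1]#[CX2] describes a nitrogen triple-bonded to a two-connected carbon — a nitrile.
The molecule carries a nitrile (-C#N), whose atoms satisfy every constraint of the query, so the pattern matches.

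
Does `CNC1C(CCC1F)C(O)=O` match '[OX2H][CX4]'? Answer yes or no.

No

The pattern [OX2H][CX4] describes a hydroxyl oxygen bound to an sp3 (X4) carbon — an aliphatic alcohol.
The closest candidate here is a carboxylic acid group (-C(=O)OH), but the -OH is on a CX3 carbonyl carbon, not a CX4 carbon. No other fragment satisfies the full query, so there is no match.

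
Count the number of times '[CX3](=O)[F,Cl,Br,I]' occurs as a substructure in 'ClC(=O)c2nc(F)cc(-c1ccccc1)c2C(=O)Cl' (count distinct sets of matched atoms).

[CX3](=O)[F,Cl,Br,I] is the SMARTS for an acyl halide: a carbonyl carbon bonded to a halogen.
The molecule carries 2 separate instances of an acyl chloride (-C(=O)Cl) meeting every constraint; each maps to a distinct set of atoms, giving 2 matches.

2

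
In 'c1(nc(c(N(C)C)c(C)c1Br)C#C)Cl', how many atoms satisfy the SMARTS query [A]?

8

Check the 14 heavy atoms by environment: 1× n (aromatic) → no; 5× c (aromatic) → no; 5× C → match; 1× N → match; 1× Br → match; 1× Cl → match.
Summing the matching environments: 5 + 1 + 1 + 1 = 8 matching atoms.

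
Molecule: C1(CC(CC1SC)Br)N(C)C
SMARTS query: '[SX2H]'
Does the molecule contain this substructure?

No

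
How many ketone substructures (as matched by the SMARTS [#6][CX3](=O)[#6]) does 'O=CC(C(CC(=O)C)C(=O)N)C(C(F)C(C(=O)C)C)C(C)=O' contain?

[#6][CX3](=O)[#6] is the SMARTS for a ketone: a carbonyl carbon (no H) flanked by two carbons.
The molecule carries 3 separate instances of an acetyl/ketone group (-C(=O)CH3) meeting every constraint; each maps to a distinct set of atoms, giving 3 matches.

3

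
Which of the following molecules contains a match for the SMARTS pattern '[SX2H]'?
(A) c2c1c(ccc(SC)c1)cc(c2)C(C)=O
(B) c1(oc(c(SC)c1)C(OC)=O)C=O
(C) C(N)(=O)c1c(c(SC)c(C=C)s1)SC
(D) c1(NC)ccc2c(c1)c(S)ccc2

D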